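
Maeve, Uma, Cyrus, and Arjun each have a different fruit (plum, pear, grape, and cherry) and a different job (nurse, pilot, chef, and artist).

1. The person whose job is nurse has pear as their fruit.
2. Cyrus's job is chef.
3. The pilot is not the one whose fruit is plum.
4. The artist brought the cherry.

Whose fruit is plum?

With clues 1–4, Arjun, Maeve, and Uma are impossible for the one with fruit plum.
That leaves Cyrus.

Cyrus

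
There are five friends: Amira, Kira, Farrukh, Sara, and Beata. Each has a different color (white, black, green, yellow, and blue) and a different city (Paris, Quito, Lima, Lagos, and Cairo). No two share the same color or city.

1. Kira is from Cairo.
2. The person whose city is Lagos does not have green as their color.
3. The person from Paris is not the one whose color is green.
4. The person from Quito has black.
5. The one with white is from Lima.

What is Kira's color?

green

With clues 1–4, black is impossible for Kira's color.
With clues 1–5, blue, white, and yellow are impossible for Kira's color.
That leaves green.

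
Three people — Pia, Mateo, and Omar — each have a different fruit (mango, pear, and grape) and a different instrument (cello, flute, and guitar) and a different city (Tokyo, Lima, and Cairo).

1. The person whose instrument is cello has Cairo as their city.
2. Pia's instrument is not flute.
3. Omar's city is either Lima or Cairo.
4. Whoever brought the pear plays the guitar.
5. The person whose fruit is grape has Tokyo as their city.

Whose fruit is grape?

Mateo

With clues 1–5, Omar and Pia are impossible for the one with fruit grape.
That leaves Mateo.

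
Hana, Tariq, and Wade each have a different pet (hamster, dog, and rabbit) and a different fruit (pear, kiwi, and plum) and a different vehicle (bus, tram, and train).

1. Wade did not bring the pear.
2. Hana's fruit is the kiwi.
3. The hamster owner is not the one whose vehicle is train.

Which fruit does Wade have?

Clue 1 rules out pear for Wade's fruit.
With clues 1–2, kiwi is impossible for Wade's fruit.
That leaves plum.

plum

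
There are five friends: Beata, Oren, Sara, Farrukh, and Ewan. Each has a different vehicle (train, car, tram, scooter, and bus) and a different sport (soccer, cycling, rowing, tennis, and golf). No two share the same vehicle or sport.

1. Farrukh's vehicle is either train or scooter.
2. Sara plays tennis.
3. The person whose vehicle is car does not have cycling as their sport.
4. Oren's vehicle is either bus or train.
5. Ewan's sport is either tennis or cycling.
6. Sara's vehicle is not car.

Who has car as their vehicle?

Clue 1 rules out Farrukh for the one with vehicle car.
With clues 1–4, Oren is impossible for the one with vehicle car.
With clues 1–5, Ewan is impossible for the one with vehicle car.
With clues 1–6, Sara is impossible for the one with vehicle car.
That leaves Beata.

Beata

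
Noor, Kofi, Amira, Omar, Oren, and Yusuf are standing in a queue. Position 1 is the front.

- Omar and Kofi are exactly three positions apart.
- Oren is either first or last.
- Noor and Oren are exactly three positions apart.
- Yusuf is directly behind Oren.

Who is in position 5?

Amira

With clues 1–2, Oren is ruled out for position 5.
With clues 1–3, Noor is ruled out for position 5.
With clues 1–4, Kofi, Omar, and Yusuf are ruled out for position 5.
So position 5 is Amira.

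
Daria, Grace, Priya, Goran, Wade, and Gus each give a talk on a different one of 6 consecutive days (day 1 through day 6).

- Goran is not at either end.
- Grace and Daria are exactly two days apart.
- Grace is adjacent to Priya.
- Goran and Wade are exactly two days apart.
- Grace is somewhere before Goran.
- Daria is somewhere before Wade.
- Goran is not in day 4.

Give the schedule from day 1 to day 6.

From clue 1: Goran is in {2,3,4,5}.
From clues 1–4: Priya is in {1,2,5,6}.
From clues 1–5: Priya is in {1,2}.
From clues 1–7: Priya → day 1, Grace → day 2, Goran → day 3, Daria → day 4, Wade → day 5, Gus → day 6.

Priya, Grace, Goran, Daria, Wade, Gus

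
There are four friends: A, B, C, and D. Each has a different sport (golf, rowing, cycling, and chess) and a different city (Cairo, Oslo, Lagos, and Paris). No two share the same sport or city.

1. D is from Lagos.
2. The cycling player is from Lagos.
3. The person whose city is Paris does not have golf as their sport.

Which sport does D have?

With clues 1–2, chess, golf, and rowing are impossible for D's sport.
That leaves cycling.

cycling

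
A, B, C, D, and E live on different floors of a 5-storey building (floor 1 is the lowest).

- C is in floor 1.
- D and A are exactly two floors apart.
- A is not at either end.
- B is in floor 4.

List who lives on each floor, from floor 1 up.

From clue 1: C → floor 1.
From clues 1–2: A is in {2,3,4,5}.
From clues 1–3: A is in {2,3,4}.
From clues 1–4: E → floor 2, A → floor 3, B → floor 4, D → floor 5.

C, E, A, B, D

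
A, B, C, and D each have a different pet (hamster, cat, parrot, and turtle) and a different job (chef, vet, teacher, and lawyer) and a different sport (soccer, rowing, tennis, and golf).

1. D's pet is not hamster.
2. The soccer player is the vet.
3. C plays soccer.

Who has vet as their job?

With clues 1–3, A, B, and D are impossible for the one with job vet.
That leaves C.

C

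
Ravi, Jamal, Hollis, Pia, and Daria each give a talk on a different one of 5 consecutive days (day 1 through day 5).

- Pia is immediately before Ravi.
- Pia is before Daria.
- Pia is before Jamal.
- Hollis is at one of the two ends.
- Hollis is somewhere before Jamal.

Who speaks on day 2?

Pia

With clues 1–2, Daria is ruled out for day 2.
With clues 1–3, Hollis and Jamal are ruled out for day 2.
With clues 1–5, Ravi is ruled out for day 2.
So day 2 is Pia.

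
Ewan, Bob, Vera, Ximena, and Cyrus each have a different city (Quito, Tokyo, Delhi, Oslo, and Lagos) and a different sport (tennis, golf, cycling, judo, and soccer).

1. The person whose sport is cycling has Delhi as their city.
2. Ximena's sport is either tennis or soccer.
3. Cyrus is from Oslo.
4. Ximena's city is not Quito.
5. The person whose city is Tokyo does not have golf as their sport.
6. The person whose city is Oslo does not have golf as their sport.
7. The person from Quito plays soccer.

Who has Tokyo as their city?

Ximena

With clues 1–3, Cyrus is impossible for the one with city Tokyo.
With clues 1–7, Bob, Ewan, and Vera are impossible for the one with city Tokyo.
That leaves Ximena.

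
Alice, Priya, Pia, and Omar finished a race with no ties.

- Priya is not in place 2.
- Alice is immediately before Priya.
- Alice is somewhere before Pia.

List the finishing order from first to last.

Omar, Alice, Priya, Pia

From clue 1: Priya is in {1,3,4}.
From clues 1–2: Alice is in {2,3}.
From clues 1–3: Omar → place 1, Alice → place 2, Priya → place 3, Pia → place 4.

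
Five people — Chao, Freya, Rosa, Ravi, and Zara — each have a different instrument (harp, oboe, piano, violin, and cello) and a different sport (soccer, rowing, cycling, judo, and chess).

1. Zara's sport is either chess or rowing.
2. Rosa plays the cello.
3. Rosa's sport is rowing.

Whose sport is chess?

Zara

With clues 1–3, Chao, Freya, Ravi, and Rosa are impossible for the one with sport chess.
That leaves Zara.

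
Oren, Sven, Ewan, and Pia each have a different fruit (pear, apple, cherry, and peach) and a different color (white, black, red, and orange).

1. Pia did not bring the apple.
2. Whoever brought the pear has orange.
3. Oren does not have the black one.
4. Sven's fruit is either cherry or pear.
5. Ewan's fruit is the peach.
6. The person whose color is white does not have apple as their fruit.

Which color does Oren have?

With clues 1–3, black is impossible for Oren's color.
With clues 1–5, orange is impossible for Oren's color.
With clues 1–6, white is impossible for Oren's color.
That leaves red.

red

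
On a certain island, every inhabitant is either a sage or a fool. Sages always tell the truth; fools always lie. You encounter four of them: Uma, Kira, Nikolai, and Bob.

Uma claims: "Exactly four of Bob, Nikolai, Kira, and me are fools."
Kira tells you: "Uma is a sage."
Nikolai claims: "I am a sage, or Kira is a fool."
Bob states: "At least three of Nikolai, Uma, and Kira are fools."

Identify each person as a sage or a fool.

Uma: fool, Kira: fool, Nikolai: sage, Bob: fool

Consider Uma. Suppose Uma is a sage.
Then Uma's own statement would have to be true, but it can't be — contradiction.
So Uma is a fool.
With that fixed, Kira's statement is false, so Kira is a fool.
With that fixed, Nikolai's statement is true, so Nikolai is a sage.
With that fixed, Bob's statement is false, so Bob is a fool.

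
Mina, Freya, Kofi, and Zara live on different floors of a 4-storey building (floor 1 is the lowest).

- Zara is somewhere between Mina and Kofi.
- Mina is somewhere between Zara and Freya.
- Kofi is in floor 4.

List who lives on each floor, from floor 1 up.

Freya, Mina, Zara, Kofi

From clue 1: Zara is in {2,3}.
From clues 1–2: Mina is in {2,3}.
From clues 1–3: Freya → floor 1, Mina → floor 2, Zara → floor 3, Kofi → floor 4.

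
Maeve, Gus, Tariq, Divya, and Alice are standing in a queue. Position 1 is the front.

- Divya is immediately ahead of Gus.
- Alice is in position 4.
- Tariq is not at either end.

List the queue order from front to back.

Divya, Gus, Tariq, Alice, Maeve

From clue 1: Gus is in {2,3,4,5}.
From clues 1–2: Alice → position 4.
From clues 1–3: Divya → position 1, Gus → position 2, Tariq → position 3, Maeve → position 5.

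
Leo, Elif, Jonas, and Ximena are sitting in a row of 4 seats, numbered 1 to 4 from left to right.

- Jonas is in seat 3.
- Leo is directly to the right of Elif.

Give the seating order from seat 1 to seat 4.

Elif, Leo, Jonas, Ximena

From clue 1: Jonas → seat 3.
From clues 1–2: Elif → seat 1, Leo → seat 2, Ximena → seat 4.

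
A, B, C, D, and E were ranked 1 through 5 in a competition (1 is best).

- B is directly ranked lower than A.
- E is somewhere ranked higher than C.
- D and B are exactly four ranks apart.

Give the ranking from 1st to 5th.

From clue 1: A is in {1,2,3,4}.
From clues 1–3: D → rank 1, E → rank 2, C → rank 3, A → rank 4, B → rank 5.

D, E, C, A, B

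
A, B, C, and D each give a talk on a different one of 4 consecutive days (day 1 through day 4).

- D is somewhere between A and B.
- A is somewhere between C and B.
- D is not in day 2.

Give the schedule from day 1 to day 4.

From clue 1: D is in {2,3}.
From clues 1–2: A is in {2,3}.
From clues 1–3: C → day 1, A → day 2, D → day 3, B → day 4.

C, A, D, B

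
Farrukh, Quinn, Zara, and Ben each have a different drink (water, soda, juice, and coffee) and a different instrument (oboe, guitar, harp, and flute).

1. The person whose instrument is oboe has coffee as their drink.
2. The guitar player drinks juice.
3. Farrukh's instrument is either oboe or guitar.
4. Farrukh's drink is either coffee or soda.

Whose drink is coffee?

Farrukh

With clues 1–4, Ben, Quinn, and Zara are impossible for the one with drink coffee.
That leaves Farrukh.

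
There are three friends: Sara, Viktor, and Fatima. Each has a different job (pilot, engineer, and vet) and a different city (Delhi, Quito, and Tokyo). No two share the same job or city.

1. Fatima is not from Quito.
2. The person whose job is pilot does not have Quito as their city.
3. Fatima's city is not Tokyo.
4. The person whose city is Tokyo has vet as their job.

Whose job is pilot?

With clues 1–4, Sara and Viktor are impossible for the one with job pilot.
That leaves Fatima.

Fatima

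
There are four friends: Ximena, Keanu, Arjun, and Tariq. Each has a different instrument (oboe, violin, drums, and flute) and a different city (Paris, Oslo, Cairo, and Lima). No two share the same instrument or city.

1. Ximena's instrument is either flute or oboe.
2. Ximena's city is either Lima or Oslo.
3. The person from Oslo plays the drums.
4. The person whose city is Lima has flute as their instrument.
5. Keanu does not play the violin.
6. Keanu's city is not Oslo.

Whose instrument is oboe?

With clues 1–4, Ximena is impossible for the one with instrument oboe.
With clues 1–6, Arjun and Tariq are impossible for the one with instrument oboe.
That leaves Keanu.

Keanu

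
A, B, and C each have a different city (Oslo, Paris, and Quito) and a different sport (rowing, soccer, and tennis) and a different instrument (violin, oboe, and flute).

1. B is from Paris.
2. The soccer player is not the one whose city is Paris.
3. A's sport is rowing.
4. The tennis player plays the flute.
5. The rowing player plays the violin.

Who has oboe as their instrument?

With clues 1–4, B is impossible for the one with instrument oboe.
With clues 1–5, A is impossible for the one with instrument oboe.
That leaves C.

C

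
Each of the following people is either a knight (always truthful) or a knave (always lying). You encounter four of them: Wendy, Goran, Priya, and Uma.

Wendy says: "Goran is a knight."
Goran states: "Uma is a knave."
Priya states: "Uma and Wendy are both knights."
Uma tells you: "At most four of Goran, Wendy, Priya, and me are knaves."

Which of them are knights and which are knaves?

Regardless of anyone's role, Uma's statement is true, so Uma is a knight.
With that fixed, Goran's statement is false, so Goran is a knave.
With that fixed, Wendy's statement is false, so Wendy is a knave.
With that fixed, Priya's statement is false, so Priya is a knave.

Wendy: knave, Goran: knave, Priya: knave, Uma: knight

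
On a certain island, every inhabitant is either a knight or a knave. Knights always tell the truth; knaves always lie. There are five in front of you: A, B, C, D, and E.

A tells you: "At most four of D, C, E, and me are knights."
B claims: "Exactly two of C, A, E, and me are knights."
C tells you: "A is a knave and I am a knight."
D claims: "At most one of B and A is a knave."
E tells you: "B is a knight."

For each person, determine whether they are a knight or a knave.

Regardless of anyone's role, A's statement is true, so A is a knight.
With that fixed, C's statement is false, so C is a knave.
With that fixed, D's statement is true, so D is a knight.
Consider B. Suppose B is a knight.
Then no assignment of the remaining roles makes every statement match its speaker's type — contradiction.
So B is a knave.
With that fixed, E's statement is false, so E is a knave.

A: knight, B: knave, C: knave, D: knight, E: knave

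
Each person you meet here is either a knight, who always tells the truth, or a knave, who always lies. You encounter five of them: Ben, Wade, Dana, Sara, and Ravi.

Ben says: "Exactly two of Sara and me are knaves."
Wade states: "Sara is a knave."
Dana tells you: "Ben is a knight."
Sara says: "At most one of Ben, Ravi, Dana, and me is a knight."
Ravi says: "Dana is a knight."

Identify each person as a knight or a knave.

Ben: knave, Wade: knave, Dana: knave, Sara: knight, Ravi: knave

Consider Ben. Suppose Ben is a knight.
Then Ben's own statement would have to be true, but it can't be — contradiction.
So Ben is a knave.
With that fixed, Dana's statement is false, so Dana is a knave.
With that fixed, Ravi's statement is false, so Ravi is a knave.
With that fixed, Sara's statement is true, so Sara is a knight.
With that fixed, Wade's statement is false, so Wade is a knave.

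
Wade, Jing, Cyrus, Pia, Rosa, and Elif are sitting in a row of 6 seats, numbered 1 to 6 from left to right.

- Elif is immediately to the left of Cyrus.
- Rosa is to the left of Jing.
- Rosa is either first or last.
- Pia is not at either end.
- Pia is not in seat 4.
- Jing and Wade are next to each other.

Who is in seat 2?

Pia

With clues 1–3, Cyrus and Rosa are ruled out for seat 2.
With clues 1–6, Elif, Jing, and Wade are ruled out for seat 2.
So seat 2 is Pia.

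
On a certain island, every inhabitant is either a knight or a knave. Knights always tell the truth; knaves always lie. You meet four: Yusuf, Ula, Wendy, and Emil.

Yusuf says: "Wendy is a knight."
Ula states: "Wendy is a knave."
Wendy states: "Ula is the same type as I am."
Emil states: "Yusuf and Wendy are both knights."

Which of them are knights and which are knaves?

Consider Yusuf. Suppose Yusuf is a knight.
Then no assignment of the remaining roles makes every statement match its speaker's type — contradiction.
So Yusuf is a knave.
With that fixed, Emil's statement is false, so Emil is a knave.
Consider Ula. Suppose Ula is a knave.
Then whichever role Wendy has, Wendy's statement has the wrong truth value — contradiction.
So Ula is a knight.
Consider Wendy. Suppose Wendy is a knight.
Then Yusuf's statement comes out true, contradicting Yusuf being a knave.
So Wendy is a knave.

Yusuf: knave, Ula: knight, Wendy: knave, Emil: knave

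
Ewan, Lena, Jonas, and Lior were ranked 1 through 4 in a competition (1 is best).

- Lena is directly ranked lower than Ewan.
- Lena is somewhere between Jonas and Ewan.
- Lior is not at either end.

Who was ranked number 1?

Ewan

With clue 1, Lena is ruled out for rank 1.
With clues 1–2, Jonas is ruled out for rank 1.
With clues 1–3, Lior is ruled out for rank 1.
So rank 1 is Ewan.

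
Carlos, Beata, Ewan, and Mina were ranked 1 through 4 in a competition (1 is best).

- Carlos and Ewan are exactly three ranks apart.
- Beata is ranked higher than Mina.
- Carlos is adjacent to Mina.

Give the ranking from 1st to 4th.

From clue 1: Carlos is in {1,4}.
From clues 1–2: Beata → rank 2, Mina → rank 3.
From clues 1–3: Ewan → rank 1, Carlos → rank 4.

Ewan, Beata, Mina, Carlos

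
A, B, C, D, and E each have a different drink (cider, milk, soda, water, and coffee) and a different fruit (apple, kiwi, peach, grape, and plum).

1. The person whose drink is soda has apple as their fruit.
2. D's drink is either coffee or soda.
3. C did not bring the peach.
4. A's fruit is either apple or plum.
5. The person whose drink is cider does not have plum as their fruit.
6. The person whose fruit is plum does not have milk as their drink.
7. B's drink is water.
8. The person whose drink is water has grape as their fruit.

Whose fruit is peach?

E

With clues 1–3, C is impossible for the one with fruit peach.
With clues 1–4, A is impossible for the one with fruit peach.
With clues 1–8, B and D are impossible for the one with fruit peach.
That leaves E.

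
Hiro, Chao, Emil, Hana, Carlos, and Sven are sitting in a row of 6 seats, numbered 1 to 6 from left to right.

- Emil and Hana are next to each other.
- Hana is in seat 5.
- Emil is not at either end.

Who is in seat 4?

With clues 1–2, Hana is ruled out for seat 4.
With clues 1–3, Carlos, Chao, Hiro, and Sven are ruled out for seat 4.
So seat 4 is Emil.

Emil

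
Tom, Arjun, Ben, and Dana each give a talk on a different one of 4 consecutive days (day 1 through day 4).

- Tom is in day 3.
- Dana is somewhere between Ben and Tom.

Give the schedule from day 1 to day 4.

Ben, Dana, Tom, Arjun

From clue 1: Tom → day 3.
From clues 1–2: Ben → day 1, Dana → day 2, Arjun → day 4.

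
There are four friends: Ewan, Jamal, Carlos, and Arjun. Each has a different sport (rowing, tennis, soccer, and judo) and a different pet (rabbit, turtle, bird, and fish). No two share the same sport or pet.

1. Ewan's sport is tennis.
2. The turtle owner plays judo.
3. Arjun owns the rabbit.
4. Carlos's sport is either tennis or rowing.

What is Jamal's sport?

Clue 1 rules out tennis for Jamal's sport.
With clues 1–4, rowing and soccer are impossible for Jamal's sport.
That leaves judo.

judo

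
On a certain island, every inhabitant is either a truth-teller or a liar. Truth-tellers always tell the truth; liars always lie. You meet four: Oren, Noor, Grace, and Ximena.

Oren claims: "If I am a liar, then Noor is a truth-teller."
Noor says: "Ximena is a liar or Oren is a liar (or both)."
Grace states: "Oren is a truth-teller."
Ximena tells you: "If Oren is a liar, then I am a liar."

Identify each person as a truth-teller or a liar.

Consider Oren. Suppose Oren is a liar.
Then whichever role Ximena has, Ximena's statement has the wrong truth value — contradiction.
So Oren is a truth-teller.
With that fixed, Grace's statement is true, so Grace is a truth-teller.
With that fixed, Ximena's statement is true, so Ximena is a truth-teller.
With that fixed, Noor's statement is false, so Noor is a liar.

Oren: truth-teller, Noor: liar, Grace: truth-teller, Ximena: truth-teller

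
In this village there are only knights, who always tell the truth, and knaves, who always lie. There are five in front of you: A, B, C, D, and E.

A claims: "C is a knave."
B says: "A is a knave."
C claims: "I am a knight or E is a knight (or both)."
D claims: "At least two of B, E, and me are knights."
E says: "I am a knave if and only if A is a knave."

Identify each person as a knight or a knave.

Consider A. Suppose A is a knave.
Then whichever role E has, E's statement has the wrong truth value — contradiction.
So A is a knight.
With that fixed, B's statement is false, so B is a knave.
Consider C. Suppose C is a knight.
Then A's statement comes out false, contradicting A being a knight.
So C is a knave.
Consider D. Suppose D is a knight.
Then no assignment of the remaining roles makes every statement match its speaker's type — contradiction.
So D is a knave.
Consider E. Suppose E is a knight.
Then C's statement comes out true, contradicting C being a knave.
So E is a knave.

A: knight, B: knave, C: knave, D: knave, E: knave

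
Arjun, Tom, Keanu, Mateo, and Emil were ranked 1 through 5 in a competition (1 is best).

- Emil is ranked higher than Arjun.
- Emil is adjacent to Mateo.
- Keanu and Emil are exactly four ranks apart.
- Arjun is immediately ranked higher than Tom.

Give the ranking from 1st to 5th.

From clue 1: Arjun is in {2,3,4,5}.
From clues 1–2: Arjun is in {3,4,5}.
From clues 1–3: Emil → rank 1, Mateo → rank 2, Keanu → rank 5.
From clues 1–4: Arjun → rank 3, Tom → rank 4.

Emil, Mateo, Arjun, Tom, Keanu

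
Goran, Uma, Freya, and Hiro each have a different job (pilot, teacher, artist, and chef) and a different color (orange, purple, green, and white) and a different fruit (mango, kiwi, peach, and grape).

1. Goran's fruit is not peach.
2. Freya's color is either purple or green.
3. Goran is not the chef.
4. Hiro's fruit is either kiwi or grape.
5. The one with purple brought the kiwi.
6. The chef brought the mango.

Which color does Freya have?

green

With clues 1–2, orange and white are impossible for Freya's color.
With clues 1–6, purple is impossible for Freya's color.
That leaves green.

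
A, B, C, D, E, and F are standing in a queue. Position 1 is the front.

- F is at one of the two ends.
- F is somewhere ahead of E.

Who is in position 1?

F

With clues 1–2, A, B, C, D, and E are ruled out for position 1.
So position 1 is F.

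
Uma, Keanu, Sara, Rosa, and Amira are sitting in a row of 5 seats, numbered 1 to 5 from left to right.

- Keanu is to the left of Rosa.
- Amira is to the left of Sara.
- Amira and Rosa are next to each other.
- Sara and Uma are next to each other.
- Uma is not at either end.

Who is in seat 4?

Uma

With clues 1–3, Keanu is ruled out for seat 4.
With clues 1–4, Amira and Rosa are ruled out for seat 4.
With clues 1–5, Sara is ruled out for seat 4.
So seat 4 is Uma.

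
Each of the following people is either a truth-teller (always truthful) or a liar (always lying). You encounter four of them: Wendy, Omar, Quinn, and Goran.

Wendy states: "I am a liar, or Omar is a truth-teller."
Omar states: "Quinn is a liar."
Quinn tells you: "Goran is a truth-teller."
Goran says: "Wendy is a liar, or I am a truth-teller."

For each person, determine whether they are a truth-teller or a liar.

Consider Wendy. Suppose Wendy is a liar.
Then Wendy's own statement would have to be false, but it can't be — contradiction.
So Wendy is a truth-teller.
Consider Omar. Suppose Omar is a liar.
Then Wendy's statement comes out false, contradicting Wendy being a truth-teller.
So Omar is a truth-teller.
Consider Quinn. Suppose Quinn is a truth-teller.
Then Omar's statement comes out false, contradicting Omar being a truth-teller.
So Quinn is a liar.
Consider Goran. Suppose Goran is a truth-teller.
Then Quinn's statement comes out true, contradicting Quinn being a liar.
So Goran is a liar.

Wendy: truth-teller, Omar: truth-teller, Quinn: liar, Goran: liar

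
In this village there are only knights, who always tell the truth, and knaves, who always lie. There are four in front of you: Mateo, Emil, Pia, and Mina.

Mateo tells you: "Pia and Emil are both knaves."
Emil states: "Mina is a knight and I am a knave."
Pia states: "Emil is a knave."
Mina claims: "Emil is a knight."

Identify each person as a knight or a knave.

Consider Mateo. Suppose Mateo is a knight.
Then no assignment of the remaining roles makes every statement match its speaker's type — contradiction.
So Mateo is a knave.
Consider Emil. Suppose Emil is a knight.
Then Emil's own statement would have to be true, but it can't be — contradiction.
So Emil is a knave.
With that fixed, Pia's statement is true, so Pia is a knight.
With that fixed, Mina's statement is false, so Mina is a knave.

Mateo: knave, Emil: knave, Pia: knight, Mina: knave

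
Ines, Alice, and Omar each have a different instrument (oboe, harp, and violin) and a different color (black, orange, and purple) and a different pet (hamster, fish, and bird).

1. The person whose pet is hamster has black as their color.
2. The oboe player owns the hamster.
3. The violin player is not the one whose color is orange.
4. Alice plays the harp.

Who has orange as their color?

Alice

With clues 1–4, Ines and Omar are impossible for the one with color orange.
That leaves Alice.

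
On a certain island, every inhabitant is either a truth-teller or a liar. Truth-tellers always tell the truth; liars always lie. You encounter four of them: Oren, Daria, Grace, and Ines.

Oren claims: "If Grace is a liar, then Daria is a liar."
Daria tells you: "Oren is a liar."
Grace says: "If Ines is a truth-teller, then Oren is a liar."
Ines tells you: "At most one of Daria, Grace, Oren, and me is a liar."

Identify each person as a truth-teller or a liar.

Oren: truth-teller, Daria: liar, Grace: truth-teller, Ines: liar

Consider Oren. Suppose Oren is a liar.
Then no assignment of the remaining roles makes every statement match its speaker's type — contradiction.
So Oren is a truth-teller.
With that fixed, Daria's statement is false, so Daria is a liar.
Consider Grace. Suppose Grace is a liar.
Then no assignment of the remaining roles makes every statement match its speaker's type — contradiction.
So Grace is a truth-teller.
Consider Ines. Suppose Ines is a truth-teller.
Then Grace's statement comes out false, contradicting Grace being a truth-teller.
So Ines is a liar.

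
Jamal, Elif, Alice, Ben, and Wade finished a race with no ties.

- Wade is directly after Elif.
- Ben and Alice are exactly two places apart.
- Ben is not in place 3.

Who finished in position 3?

Alice

With clues 1–2, Elif, Jamal, and Wade are ruled out for place 3.
With clues 1–3, Ben is ruled out for place 3.
So place 3 is Alice.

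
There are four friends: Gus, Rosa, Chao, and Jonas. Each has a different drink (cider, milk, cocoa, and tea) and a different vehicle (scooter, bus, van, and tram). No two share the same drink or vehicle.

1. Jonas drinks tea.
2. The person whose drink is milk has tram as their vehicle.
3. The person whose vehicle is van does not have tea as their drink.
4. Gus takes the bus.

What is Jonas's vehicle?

scooter

With clues 1–2, tram is impossible for Jonas's vehicle.
With clues 1–3, van is impossible for Jonas's vehicle.
With clues 1–4, bus is impossible for Jonas's vehicle.
That leaves scooter.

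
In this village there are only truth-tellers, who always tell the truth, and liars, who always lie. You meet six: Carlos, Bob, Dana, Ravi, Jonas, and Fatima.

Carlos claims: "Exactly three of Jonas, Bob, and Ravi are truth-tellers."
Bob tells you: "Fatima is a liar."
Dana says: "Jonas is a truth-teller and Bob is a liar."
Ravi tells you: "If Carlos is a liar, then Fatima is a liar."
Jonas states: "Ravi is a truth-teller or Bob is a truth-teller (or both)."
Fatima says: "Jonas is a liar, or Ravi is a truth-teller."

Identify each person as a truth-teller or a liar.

Consider Carlos. Suppose Carlos is a truth-teller.
Then no assignment of the remaining roles makes every statement match its speaker's type — contradiction.
So Carlos is a liar.
Consider Bob. Suppose Bob is a truth-teller.
Then no assignment of the remaining roles makes every statement match its speaker's type — contradiction.
So Bob is a liar.
Consider Dana. Suppose Dana is a truth-teller.
Then no assignment of the remaining roles makes every statement match its speaker's type — contradiction.
So Dana is a liar.
Consider Ravi. Suppose Ravi is a truth-teller.
Then no assignment of the remaining roles makes every statement match its speaker's type — contradiction.
So Ravi is a liar.
With that fixed, Jonas's statement is false, so Jonas is a liar.
With that fixed, Fatima's statement is true, so Fatima is a truth-teller.

Carlos: liar, Bob: liar, Dana: liar, Ravi: liar, Jonas: liar, Fatima: truth-teller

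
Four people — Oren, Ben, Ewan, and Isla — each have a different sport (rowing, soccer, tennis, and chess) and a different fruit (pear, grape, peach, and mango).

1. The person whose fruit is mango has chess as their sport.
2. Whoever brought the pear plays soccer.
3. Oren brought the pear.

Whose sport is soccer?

Oren

With clues 1–3, Ben, Ewan, and Isla are impossible for the one with sport soccer.
That leaves Oren.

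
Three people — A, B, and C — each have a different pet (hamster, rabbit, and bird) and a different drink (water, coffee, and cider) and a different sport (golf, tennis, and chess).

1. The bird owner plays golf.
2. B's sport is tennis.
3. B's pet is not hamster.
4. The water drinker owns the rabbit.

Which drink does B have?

With clues 1–4, cider and coffee are impossible for B's drink.
That leaves water.

water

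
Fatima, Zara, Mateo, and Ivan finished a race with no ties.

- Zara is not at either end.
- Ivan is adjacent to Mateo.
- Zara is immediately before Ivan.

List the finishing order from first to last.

From clue 1: Zara is in {2,3}.
From clues 1–2: Fatima is in {1,4}.
From clues 1–3: Fatima → place 1, Zara → place 2, Ivan → place 3, Mateo → place 4.

Fatima, Zara, Ivan, Mateo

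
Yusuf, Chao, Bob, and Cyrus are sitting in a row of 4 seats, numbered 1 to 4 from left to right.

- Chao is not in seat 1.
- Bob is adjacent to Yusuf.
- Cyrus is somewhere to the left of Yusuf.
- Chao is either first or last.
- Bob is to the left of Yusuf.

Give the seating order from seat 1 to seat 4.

Cyrus, Bob, Yusuf, Chao

From clue 1: Chao is in {2,3,4}.
From clues 1–3: Cyrus → seat 1.
From clues 1–4: Chao → seat 4.
From clues 1–5: Bob → seat 2, Yusuf → seat 3.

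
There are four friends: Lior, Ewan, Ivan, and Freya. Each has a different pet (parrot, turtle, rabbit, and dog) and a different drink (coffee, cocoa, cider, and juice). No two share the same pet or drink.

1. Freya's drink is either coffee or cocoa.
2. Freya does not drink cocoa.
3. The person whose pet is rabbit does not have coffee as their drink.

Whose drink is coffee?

Freya

With clues 1–2, Ewan, Ivan, and Lior are impossible for the one with drink coffee.
That leaves Freya.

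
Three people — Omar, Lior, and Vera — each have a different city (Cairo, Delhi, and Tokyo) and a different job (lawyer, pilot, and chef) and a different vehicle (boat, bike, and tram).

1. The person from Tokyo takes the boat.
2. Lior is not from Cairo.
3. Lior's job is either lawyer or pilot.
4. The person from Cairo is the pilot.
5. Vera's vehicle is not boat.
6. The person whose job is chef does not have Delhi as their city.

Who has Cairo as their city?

With clues 1–2, Lior is impossible for the one with city Cairo.
With clues 1–6, Omar is impossible for the one with city Cairo.
That leaves Vera.

Vera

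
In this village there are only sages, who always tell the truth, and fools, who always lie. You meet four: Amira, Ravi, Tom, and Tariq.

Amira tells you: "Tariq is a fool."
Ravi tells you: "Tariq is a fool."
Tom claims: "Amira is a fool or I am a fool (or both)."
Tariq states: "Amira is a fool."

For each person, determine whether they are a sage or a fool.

Amira: fool, Ravi: fool, Tom: sage, Tariq: sage

Consider Amira. Suppose Amira is a sage.
Then whichever role Tom has, Tom's statement has the wrong truth value — contradiction.
So Amira is a fool.
With that fixed, Tom's statement is true, so Tom is a sage.
With that fixed, Tariq's statement is true, so Tariq is a sage.
With that fixed, Ravi's statement is false, so Ravi is a fool.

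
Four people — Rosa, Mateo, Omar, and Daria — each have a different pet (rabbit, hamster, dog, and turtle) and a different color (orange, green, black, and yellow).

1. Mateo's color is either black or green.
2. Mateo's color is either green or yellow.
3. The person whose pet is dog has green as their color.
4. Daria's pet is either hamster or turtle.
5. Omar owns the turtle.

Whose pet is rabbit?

Rosa

With clues 1–3, Mateo is impossible for the one with pet rabbit.
With clues 1–4, Daria is impossible for the one with pet rabbit.
With clues 1–5, Omar is impossible for the one with pet rabbit.
That leaves Rosa.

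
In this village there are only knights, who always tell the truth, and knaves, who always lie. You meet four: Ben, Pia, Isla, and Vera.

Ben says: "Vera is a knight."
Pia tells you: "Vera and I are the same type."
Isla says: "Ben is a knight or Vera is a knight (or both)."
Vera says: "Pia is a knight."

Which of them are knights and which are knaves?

Ben: knight, Pia: knight, Isla: knight, Vera: knight

Consider Ben. Suppose Ben is a knave.
Then no assignment of the remaining roles makes every statement match its speaker's type — contradiction.
So Ben is a knight.
With that fixed, Isla's statement is true, so Isla is a knight.
Consider Pia. Suppose Pia is a knave.
Then no assignment of the remaining roles makes every statement match its speaker's type — contradiction.
So Pia is a knight.
With that fixed, Vera's statement is true, so Vera is a knight.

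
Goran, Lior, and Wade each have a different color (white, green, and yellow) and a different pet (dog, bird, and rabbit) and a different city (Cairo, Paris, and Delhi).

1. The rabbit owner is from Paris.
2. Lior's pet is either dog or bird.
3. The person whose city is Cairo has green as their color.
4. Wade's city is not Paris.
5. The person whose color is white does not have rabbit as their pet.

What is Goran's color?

yellow

With clues 1–4, green is impossible for Goran's color.
With clues 1–5, white is impossible for Goran's color.
That leaves yellow.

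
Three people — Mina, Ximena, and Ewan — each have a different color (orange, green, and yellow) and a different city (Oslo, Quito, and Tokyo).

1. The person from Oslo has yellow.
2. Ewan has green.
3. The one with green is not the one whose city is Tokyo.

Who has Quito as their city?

Ewan

With clues 1–3, Mina and Ximena are impossible for the one with city Quito.
That leaves Ewan.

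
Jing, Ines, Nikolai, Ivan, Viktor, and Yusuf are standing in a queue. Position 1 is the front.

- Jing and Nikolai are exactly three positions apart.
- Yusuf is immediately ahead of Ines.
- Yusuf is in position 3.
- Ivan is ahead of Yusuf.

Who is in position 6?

Viktor

With clues 1–2, Yusuf is ruled out for position 6.
With clues 1–3, Ines, Jing, and Nikolai are ruled out for position 6.
With clues 1–4, Ivan is ruled out for position 6.
So position 6 is Viktor.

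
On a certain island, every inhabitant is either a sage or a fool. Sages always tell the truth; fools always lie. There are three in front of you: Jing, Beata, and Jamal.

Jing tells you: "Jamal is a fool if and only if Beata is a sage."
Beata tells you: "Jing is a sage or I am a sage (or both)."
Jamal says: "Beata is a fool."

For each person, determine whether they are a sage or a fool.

Consider Jing. Suppose Jing is a fool.
Then no assignment of the remaining roles makes every statement match its speaker's type — contradiction.
So Jing is a sage.
With that fixed, Beata's statement is true, so Beata is a sage.
With that fixed, Jamal's statement is false, so Jamal is a fool.

Jing: sage, Beata: sage, Jamal: fool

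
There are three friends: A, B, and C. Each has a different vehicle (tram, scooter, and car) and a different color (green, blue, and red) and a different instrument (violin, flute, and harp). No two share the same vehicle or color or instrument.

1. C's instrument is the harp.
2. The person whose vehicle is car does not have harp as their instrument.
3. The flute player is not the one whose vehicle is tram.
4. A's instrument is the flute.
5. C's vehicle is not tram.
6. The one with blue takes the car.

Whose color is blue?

With clues 1–6, B and C are impossible for the one with color blue.
That leaves A.

A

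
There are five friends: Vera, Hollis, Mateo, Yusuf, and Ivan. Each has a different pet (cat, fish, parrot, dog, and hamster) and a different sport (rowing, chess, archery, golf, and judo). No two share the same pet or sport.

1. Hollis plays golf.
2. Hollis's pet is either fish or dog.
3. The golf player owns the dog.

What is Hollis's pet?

dog

With clues 1–2, cat, hamster, and parrot are impossible for Hollis's pet.
With clues 1–3, fish is impossible for Hollis's pet.
That leaves dog.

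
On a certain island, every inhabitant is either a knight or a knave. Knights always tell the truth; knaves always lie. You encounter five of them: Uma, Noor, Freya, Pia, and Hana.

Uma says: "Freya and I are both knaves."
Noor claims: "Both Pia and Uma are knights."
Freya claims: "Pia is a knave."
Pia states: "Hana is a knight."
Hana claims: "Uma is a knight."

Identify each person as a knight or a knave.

Consider Uma. Suppose Uma is a knight.
Then Uma's own statement would have to be true, but it can't be — contradiction.
So Uma is a knave.
With that fixed, Noor's statement is false, so Noor is a knave.
With that fixed, Hana's statement is false, so Hana is a knave.
With that fixed, Pia's statement is false, so Pia is a knave.
With that fixed, Freya's statement is true, so Freya is a knight.

Uma: knave, Noor: knave, Freya: knight, Pia: knave, Hana: knave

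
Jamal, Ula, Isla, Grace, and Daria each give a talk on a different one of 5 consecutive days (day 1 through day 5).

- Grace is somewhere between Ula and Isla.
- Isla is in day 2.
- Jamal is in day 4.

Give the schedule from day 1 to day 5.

From clue 1: Grace is in {2,3,4}.
From clues 1–2: Isla → day 2.
From clues 1–3: Daria → day 1, Grace → day 3, Jamal → day 4, Ula → day 5.

Daria, Isla, Grace, Jamal, Ula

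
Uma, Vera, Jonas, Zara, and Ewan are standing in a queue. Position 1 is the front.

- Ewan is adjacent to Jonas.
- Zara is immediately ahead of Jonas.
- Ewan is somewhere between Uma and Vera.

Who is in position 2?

Zara

With clues 1–2, Ewan is ruled out for position 2.
With clues 1–3, Jonas, Uma, and Vera are ruled out for position 2.
So position 2 is Zara.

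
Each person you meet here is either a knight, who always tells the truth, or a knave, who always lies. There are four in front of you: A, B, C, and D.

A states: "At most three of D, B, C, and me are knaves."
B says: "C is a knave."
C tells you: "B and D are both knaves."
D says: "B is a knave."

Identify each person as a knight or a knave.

Consider A. Suppose A is a knave.
Then no assignment of the remaining roles makes every statement match its speaker's type — contradiction.
So A is a knight.
Consider B. Suppose B is a knave.
Then no assignment of the remaining roles makes every statement match its speaker's type — contradiction.
So B is a knight.
With that fixed, C's statement is false, so C is a knave.
With that fixed, D's statement is false, so D is a knave.

A: knight, B: knight, C: knave, D: knave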